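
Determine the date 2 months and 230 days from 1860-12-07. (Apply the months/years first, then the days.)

September 25, 1861

Counting forward 2 months and 230 days from December 7, 1860: first the month/year part, then the days.
month 12 + 2 = 14, which is month 2 of year 1861 → February 1861.
Day 7 is valid in February, giving February 7, 1861.
Now add 230 days from February 7, 1861.
February has 28 days, so 28 − 7 = 21 days remain after February 7, 1861; 230 − 21 = 209 left.
March 1861 has 31 days: 209 − 31 = 178 left.
April 1861 has 30 days: 178 − 30 = 148 left.
May 1861 has 31 days: 148 − 31 = 117 left.
June 1861 has 30 days: 117 − 30 = 87 left.
July 1861 has 31 days: 87 − 31 = 56 left.
August 1861 has 31 days: 56 − 31 = 25 left.
25 days into September 1861 → September 25, 1861.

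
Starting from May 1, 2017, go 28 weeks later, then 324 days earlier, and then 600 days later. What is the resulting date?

August 16, 2018

Counting forward 28 weeks (= 196 days) from May 1, 2017:
May has 31 days, so 31 − 1 = 30 days remain after May 1, 2017; 196 − 30 = 166 left.
June 2017 has 30 days: 166 − 30 = 136 left.
July 2017 has 31 days: 136 − 31 = 105 left.
August 2017 has 31 days: 105 − 31 = 74 left.
September 2017 has 30 days: 74 − 30 = 44 left.
October 2017 has 31 days: 44 − 31 = 13 left.
13 days into November 2017 → November 13, 2017.
Going back 324 days from November 13, 2017:
Going back 13 days from November 13, 2017 reaches the end of the previous month; 324 − 13 = 311 left.
October 2017 has 31 days: 311 − 31 = 280 left.
September 2017 has 30 days: 280 − 30 = 250 left.
August 2017 has 31 days: 250 − 31 = 219 left.
July 2017 has 31 days: 219 − 31 = 188 left.
June 2017 has 30 days: 188 − 30 = 158 left.
May 2017 has 31 days: 158 − 31 = 127 left.
April 2017 has 30 days: 127 − 30 = 97 left.
March 2017 has 31 days: 97 − 31 = 66 left.
February 2017 has 28 days (2017 is not a leap year): 66 − 28 = 38 left.
January 2017 has 31 days: 38 − 31 = 7 left.
December 2016 has 31 days; 31 − 7 = 24 → December 24, 2016.
Advancing 600 days from December 24, 2016:
December has 31 days, so 31 − 24 = 7 days remain after December 24, 2016; 600 − 7 = 593 left.
January 2017 has 31 days: 593 − 31 = 562 left.
February 2017 has 28 days (2017 is not a leap year): 562 − 28 = 534 left.
March 2017 has 31 days: 534 − 31 = 503 left.
April 2017 has 30 days: 503 − 30 = 473 left.
May 2017 has 31 days: 473 − 31 = 442 left.
June 2017 has 30 days: 442 − 30 = 412 left.
July 2017 has 31 days: 412 − 31 = 381 left.
August 2017 has 31 days: 381 − 31 = 350 left.
September 2017 has 30 days: 350 − 30 = 320 left.
October 2017 has 31 days: 320 − 31 = 289 left.
November 2017 has 30 days: 289 − 30 = 259 left.
December 2017 has 31 days: 259 − 31 = 228 left.
January 2018 has 31 days: 228 − 31 = 197 left.
February 2018 has 28 days (2018 is not a leap year): 197 − 28 = 169 left.
March 2018 has 31 days: 169 − 31 = 138 left.
April 2018 has 30 days: 138 − 30 = 108 left.
May 2018 has 31 days: 108 − 31 = 77 left.
June 2018 has 30 days: 77 − 30 = 47 left.
July 2018 has 31 days: 47 − 31 = 16 left.
16 days into August 2018 → August 16, 2018.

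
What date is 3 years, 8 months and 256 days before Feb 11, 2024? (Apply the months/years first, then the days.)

Counting back 3 years, 8 months and 256 days from February 11, 2024: first the month/year part, then the days.
-3 years → 2021; month 2 − 8 = -6, which is month 6 of year 2020 → June 2020.
Day 11 is valid in June, giving June 11, 2020.
Now subtract 256 days from June 11, 2020.
Going back 11 days from June 11, 2020 reaches the end of the previous month; 256 − 11 = 245 left.
May 2020 has 31 days: 245 − 31 = 214 left.
April 2020 has 30 days: 214 − 30 = 184 left.
March 2020 has 31 days: 184 − 31 = 153 left.
February 2020 has 29 days (2020 is a leap year): 153 − 29 = 124 left.
January 2020 has 31 days: 124 − 31 = 93 left.
December 2019 has 31 days: 93 − 31 = 62 left.
November 2019 has 30 days: 62 − 30 = 32 left.
October 2019 has 31 days: 32 − 31 = 1 left.
September 2019 has 30 days; 30 − 1 = 29 → September 29, 2019.

September 29, 2019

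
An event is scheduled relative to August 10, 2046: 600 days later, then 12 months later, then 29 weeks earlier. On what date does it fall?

September 10, 2048

Adding 600 days from August 10, 2046:
August has 31 days, so 31 − 10 = 21 days remain after August 10, 2046; 600 − 21 = 579 left.
September 2046 has 30 days: 579 − 30 = 549 left.
October 2046 has 31 days: 549 − 31 = 518 left.
November 2046 has 30 days: 518 − 30 = 488 left.
December 2046 has 31 days: 488 − 31 = 457 left.
January 2047 has 31 days: 457 − 31 = 426 left.
February 2047 has 28 days (2047 is not a leap year): 426 − 28 = 398 left.
March 2047 has 31 days: 398 − 31 = 367 left.
April 2047 has 30 days: 367 − 30 = 337 left.
May 2047 has 31 days: 337 − 31 = 306 left.
June 2047 has 30 days: 306 − 30 = 276 left.
July 2047 has 31 days: 276 − 31 = 245 left.
August 2047 has 31 days: 245 − 31 = 214 left.
September 2047 has 30 days: 214 − 30 = 184 left.
October 2047 has 31 days: 184 − 31 = 153 left.
November 2047 has 30 days: 153 − 30 = 123 left.
December 2047 has 31 days: 123 − 31 = 92 left.
January 2048 has 31 days: 92 − 31 = 61 left.
February 2048 has 29 days (2048 is a leap year): 61 − 29 = 32 left.
March 2048 has 31 days: 32 − 31 = 1 left.
1 day into April 2048 → April 1, 2048.
Counting forward 12 months from April 1, 2048:
month 4 + 12 = 16, which is month 4 of year 2049 → April 2049.
Day 1 is valid in April, giving April 1, 2049.
Going back 29 weeks (= 203 days) from April 1, 2049:
Going back 1 day from April 1, 2049 reaches the end of the previous month; 203 − 1 = 202 left.
March 2049 has 31 days: 202 − 31 = 171 left.
February 2049 has 28 days (2049 is not a leap year): 171 − 28 = 143 left.
January 2049 has 31 days: 143 − 31 = 112 left.
December 2048 has 31 days: 112 − 31 = 81 left.
November 2048 has 30 days: 81 − 30 = 51 left.
October 2048 has 31 days: 51 − 31 = 20 left.
September 2048 has 30 days; 30 − 20 = 10 → September 10, 2048.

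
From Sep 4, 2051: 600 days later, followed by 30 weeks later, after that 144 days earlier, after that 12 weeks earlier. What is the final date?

April 8, 2053

Advancing 600 days from September 4, 2051:
September has 30 days, so 30 − 4 = 26 days remain after September 4, 2051; 600 − 26 = 574 left.
October 2051 has 31 days: 574 − 31 = 543 left.
November 2051 has 30 days: 543 − 30 = 513 left.
December 2051 has 31 days: 513 − 31 = 482 left.
January 2052 has 31 days: 482 − 31 = 451 left.
February 2052 has 29 days (2052 is a leap year): 451 − 29 = 422 left.
March 2052 has 31 days: 422 − 31 = 391 left.
April 2052 has 30 days: 391 − 30 = 361 left.
May 2052 has 31 days: 361 − 31 = 330 left.
June 2052 has 30 days: 330 − 30 = 300 left.
July 2052 has 31 days: 300 − 31 = 269 left.
August 2052 has 31 days: 269 − 31 = 238 left.
September 2052 has 30 days: 238 − 30 = 208 left.
October 2052 has 31 days: 208 − 31 = 177 left.
November 2052 has 30 days: 177 − 30 = 147 left.
December 2052 has 31 days: 147 − 31 = 116 left.
January 2053 has 31 days: 116 − 31 = 85 left.
February 2053 has 28 days (2053 is not a leap year): 85 − 28 = 57 left.
March 2053 has 31 days: 57 − 31 = 26 left.
26 days into April 2053 → April 26, 2053.
Counting forward 30 weeks (= 210 days) from April 26, 2053:
April has 30 days, so 30 − 26 = 4 days remain after April 26, 2053; 210 − 4 = 206 left.
May 2053 has 31 days: 206 − 31 = 175 left.
June 2053 has 30 days: 175 − 30 = 145 left.
July 2053 has 31 days: 145 − 31 = 114 left.
August 2053 has 31 days: 114 − 31 = 83 left.
September 2053 has 30 days: 83 − 30 = 53 left.
October 2053 has 31 days: 53 − 31 = 22 left.
22 days into November 2053 → November 22, 2053.
Counting back 144 days from November 22, 2053:
Going back 22 days from November 22, 2053 reaches the end of the previous month; 144 − 22 = 122 left.
October 2053 has 31 days: 122 − 31 = 91 left.
September 2053 has 30 days: 91 − 30 = 61 left.
August 2053 has 31 days: 61 − 31 = 30 left.
July 2053 has 31 days; 31 − 30 = 1 → July 1, 2053.
Subtracting 12 weeks (= 84 days) from July 1, 2053:
Going back 1 day from July 1, 2053 reaches the end of the previous month; 84 − 1 = 83 left.
June 2053 has 30 days: 83 − 30 = 53 left.
May 2053 has 31 days: 53 − 31 = 22 left.
April 2053 has 30 days; 30 − 22 = 8 → April 8, 2053.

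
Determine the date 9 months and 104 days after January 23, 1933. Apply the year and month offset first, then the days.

Advancing 9 months and 104 days from January 23, 1933: first the month/year part, then the days.
month 1 + 9 = 10 → October 1933.
Day 23 is valid in October, giving October 23, 1933.
Now add 104 days from October 23, 1933.
October has 31 days, so 31 − 23 = 8 days remain after October 23, 1933; 104 − 8 = 96 left.
November 1933 has 30 days: 96 − 30 = 66 left.
December 1933 has 31 days: 66 − 31 = 35 left.
January 1934 has 31 days: 35 − 31 = 4 left.
4 days into February 1934 → February 4, 1934.

February 4, 1934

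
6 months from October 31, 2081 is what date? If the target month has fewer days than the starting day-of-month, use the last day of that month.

April 30, 2082

Counting forward 6 months from October 31, 2081.
month 10 + 6 = 16, which is month 4 of year 2082 → April 2082.
April 2082 has only 30 days and the start was day 31, so the date clamps to April 30, 2082.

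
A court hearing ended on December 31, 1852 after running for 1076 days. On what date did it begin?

Going back 1076 days from December 31, 1852.
Going back 31 days from December 31, 1852 reaches the end of the previous month; 1076 − 31 = 1045 left.
November 1852 has 30 days: 1045 − 30 = 1015 left.
October 1852 has 31 days: 1015 − 31 = 984 left.
September 1852 has 30 days: 984 − 30 = 954 left.
August 1852 has 31 days: 954 − 31 = 923 left.
July 1852 has 31 days: 923 − 31 = 892 left.
June 1852 has 30 days: 892 − 30 = 862 left.
May 1852 has 31 days: 862 − 31 = 831 left.
April 1852 has 30 days: 831 − 30 = 801 left.
March 1852 has 31 days: 801 − 31 = 770 left.
February 1852 has 29 days (1852 is a leap year): 770 − 29 = 741 left.
January 1852 has 31 days: 741 − 31 = 710 left.
December 1851 has 31 days: 710 − 31 = 679 left.
November 1851 has 30 days: 679 − 30 = 649 left.
October 1851 has 31 days: 649 − 31 = 618 left.
September 1851 has 30 days: 618 − 30 = 588 left.
August 1851 has 31 days: 588 − 31 = 557 left.
July 1851 has 31 days: 557 − 31 = 526 left.
June 1851 has 30 days: 526 − 30 = 496 left.
May 1851 has 31 days: 496 − 31 = 465 left.
April 1851 has 30 days: 465 − 30 = 435 left.
March 1851 has 31 days: 435 − 31 = 404 left.
February 1851 has 28 days (1851 is not a leap year): 404 − 28 = 376 left.
January 1851 has 31 days: 376 − 31 = 345 left.
December 1850 has 31 days: 345 − 31 = 314 left.
November 1850 has 30 days: 314 − 30 = 284 left.
October 1850 has 31 days: 284 − 31 = 253 left.
September 1850 has 30 days: 253 − 30 = 223 left.
August 1850 has 31 days: 223 − 31 = 192 left.
July 1850 has 31 days: 192 − 31 = 161 left.
June 1850 has 30 days: 161 − 30 = 131 left.
May 1850 has 31 days: 131 − 31 = 100 left.
April 1850 has 30 days: 100 − 30 = 70 left.
March 1850 has 31 days: 70 − 31 = 39 left.
February 1850 has 28 days (1850 is not a leap year): 39 − 28 = 11 left.
January 1850 has 31 days; 31 − 11 = 20 → January 20, 1850.

January 20, 1850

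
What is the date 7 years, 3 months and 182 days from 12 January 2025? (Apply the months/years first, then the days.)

Counting forward 7 years, 3 months and 182 days from January 12, 2025: first the month/year part, then the days.
+7 years → 2032; month 1 + 3 = 4 → April 2032.
Day 12 is valid in April, giving April 12, 2032.
Now add 182 days from April 12, 2032.
April has 30 days, so 30 − 12 = 18 days remain after April 12, 2032; 182 − 18 = 164 left.
May 2032 has 31 days: 164 − 31 = 133 left.
June 2032 has 30 days: 133 − 30 = 103 left.
July 2032 has 31 days: 103 − 31 = 72 left.
August 2032 has 31 days: 72 − 31 = 41 left.
September 2032 has 30 days: 41 − 30 = 11 left.
11 days into October 2032 → October 11, 2032.

October 11, 2032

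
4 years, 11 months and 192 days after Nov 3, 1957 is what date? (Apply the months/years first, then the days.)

April 13, 1963

Advancing 4 years, 11 months and 192 days from November 3, 1957: first the month/year part, then the days.
+4 years → 1961; month 11 + 11 = 22, which is month 10 of year 1962 → October 1962.
Day 3 is valid in October, giving October 3, 1962.
Now add 192 days from October 3, 1962.
October has 31 days, so 31 − 3 = 28 days remain after October 3, 1962; 192 − 28 = 164 left.
November 1962 has 30 days: 164 − 30 = 134 left.
December 1962 has 31 days: 134 − 31 = 103 left.
January 1963 has 31 days: 103 − 31 = 72 left.
February 1963 has 28 days (1963 is not a leap year): 72 − 28 = 44 left.
March 1963 has 31 days: 44 − 31 = 13 left.
13 days into April 1963 → April 13, 1963.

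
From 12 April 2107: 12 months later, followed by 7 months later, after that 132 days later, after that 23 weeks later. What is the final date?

Counting forward 12 months from April 12, 2107:
month 4 + 12 = 16, which is month 4 of year 2108 → April 2108.
Day 12 is valid in April, giving April 12, 2108.
Adding 7 months from April 12, 2108:
month 4 + 7 = 11 → November 2108.
Day 12 is valid in November, giving November 12, 2108.
Counting forward 132 days from November 12, 2108:
November has 30 days, so 30 − 12 = 18 days remain after November 12, 2108; 132 − 18 = 114 left.
December 2108 has 31 days: 114 − 31 = 83 left.
January 2109 has 31 days: 83 − 31 = 52 left.
February 2109 has 28 days (2109 is not a leap year): 52 − 28 = 24 left.
24 days into March 2109 → March 24, 2109.
Adding 23 weeks (= 161 days) from March 24, 2109:
March has 31 days, so 31 − 24 = 7 days remain after March 24, 2109; 161 − 7 = 154 left.
April 2109 has 30 days: 154 − 30 = 124 left.
May 2109 has 31 days: 124 − 31 = 93 left.
June 2109 has 30 days: 93 − 30 = 63 left.
July 2109 has 31 days: 63 − 31 = 32 left.
August 2109 has 31 days: 32 − 31 = 1 left.
1 day into September 2109 → September 1, 2109.

September 1, 2109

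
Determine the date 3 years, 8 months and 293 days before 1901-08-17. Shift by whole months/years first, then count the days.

February 27, 1897

Subtracting 3 years, 8 months and 293 days from August 17, 1901: first the month/year part, then the days.
-3 years → 1898; month 8 − 8 = 0, which is month 12 of year 1897 → December 1897.
Day 17 is valid in December, giving December 17, 1897.
Now subtract 293 days from December 17, 1897.
Going back 17 days from December 17, 1897 reaches the end of the previous month; 293 − 17 = 276 left.
November 1897 has 30 days: 276 − 30 = 246 left.
October 1897 has 31 days: 246 − 31 = 215 left.
September 1897 has 30 days: 215 − 30 = 185 left.
August 1897 has 31 days: 185 − 31 = 154 left.
July 1897 has 31 days: 154 − 31 = 123 left.
June 1897 has 30 days: 123 − 30 = 93 left.
May 1897 has 31 days: 93 − 31 = 62 left.
April 1897 has 30 days: 62 − 30 = 32 left.
March 1897 has 31 days: 32 − 31 = 1 left.
February 1897 has 28 days; 28 − 1 = 27 → February 27, 1897.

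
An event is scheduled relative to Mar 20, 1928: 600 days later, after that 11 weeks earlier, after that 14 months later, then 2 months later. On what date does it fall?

December 25, 1930

Adding 600 days from March 20, 1928:
March has 31 days, so 31 − 20 = 11 days remain after March 20, 1928; 600 − 11 = 589 left.
April 1928 has 30 days: 589 − 30 = 559 left.
May 1928 has 31 days: 559 − 31 = 528 left.
June 1928 has 30 days: 528 − 30 = 498 left.
July 1928 has 31 days: 498 − 31 = 467 left.
August 1928 has 31 days: 467 − 31 = 436 left.
September 1928 has 30 days: 436 − 30 = 406 left.
October 1928 has 31 days: 406 − 31 = 375 left.
November 1928 has 30 days: 375 − 30 = 345 left.
December 1928 has 31 days: 345 − 31 = 314 left.
January 1929 has 31 days: 314 − 31 = 283 left.
February 1929 has 28 days (1929 is not a leap year): 283 − 28 = 255 left.
March 1929 has 31 days: 255 − 31 = 224 left.
April 1929 has 30 days: 224 − 30 = 194 left.
May 1929 has 31 days: 194 − 31 = 163 left.
June 1929 has 30 days: 163 − 30 = 133 left.
July 1929 has 31 days: 133 − 31 = 102 left.
August 1929 has 31 days: 102 − 31 = 71 left.
September 1929 has 30 days: 71 − 30 = 41 left.
October 1929 has 31 days: 41 − 31 = 10 left.
10 days into November 1929 → November 10, 1929.
Counting back 11 weeks (= 77 days) from November 10, 1929:
Going back 10 days from November 10, 1929 reaches the end of the previous month; 77 − 10 = 67 left.
October 1929 has 31 days: 67 − 31 = 36 left.
September 1929 has 30 days: 36 − 30 = 6 left.
August 1929 has 31 days; 31 − 6 = 25 → August 25, 1929.
Counting forward 14 months from August 25, 1929:
month 8 + 14 = 22, which is month 10 of year 1930 → October 1930.
Day 25 is valid in October, giving October 25, 1930.
Advancing 2 months from October 25, 1930:
month 10 + 2 = 12 → December 1930.
Day 25 is valid in December, giving December 25, 1930.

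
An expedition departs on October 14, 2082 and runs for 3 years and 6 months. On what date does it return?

April 14, 2086

Advancing 3 years and 6 months from October 14, 2082.
+3 years → 2085; month 10 + 6 = 16, which is month 4 of year 2086 → April 2086.
Day 14 is valid in April, giving April 14, 2086.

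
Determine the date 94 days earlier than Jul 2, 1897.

March 30, 1897

Going back 94 days from July 2, 1897.
Going back 2 days from July 2, 1897 reaches the end of the previous month; 94 − 2 = 92 left.
June 1897 has 30 days: 92 − 30 = 62 left.
May 1897 has 31 days: 62 − 31 = 31 left.
April 1897 has 30 days: 31 − 30 = 1 left.
March 1897 has 31 days; 31 − 1 = 30 → March 30, 1897.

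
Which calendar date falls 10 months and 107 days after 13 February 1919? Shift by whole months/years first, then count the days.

Adding 10 months and 107 days from February 13, 1919: first the month/year part, then the days.
month 2 + 10 = 12 → December 1919.
Day 13 is valid in December, giving December 13, 1919.
Now add 107 days from December 13, 1919.
December has 31 days, so 31 − 13 = 18 days remain after December 13, 1919; 107 − 18 = 89 left.
January 1920 has 31 days: 89 − 31 = 58 left.
February 1920 has 29 days (1920 is a leap year): 58 − 29 = 29 left.
29 days into March 1920 → March 29, 1920.

March 29, 1920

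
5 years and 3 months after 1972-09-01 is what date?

Advancing 5 years and 3 months from September 1, 1972.
+5 years → 1977; month 9 + 3 = 12 → December 1977.
Day 1 is valid in December, giving December 1, 1977.

December 1, 1977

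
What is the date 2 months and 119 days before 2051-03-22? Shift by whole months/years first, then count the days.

September 25, 2050

Subtracting 2 months and 119 days from March 22, 2051: first the month/year part, then the days.
month 3 − 2 = 1 → January 2051.
Day 22 is valid in January, giving January 22, 2051.
Now subtract 119 days from January 22, 2051.
Going back 22 days from January 22, 2051 reaches the end of the previous month; 119 − 22 = 97 left.
December 2050 has 31 days: 97 − 31 = 66 left.
November 2050 has 30 days: 66 − 30 = 36 left.
October 2050 has 31 days: 36 − 31 = 5 left.
September 2050 has 30 days; 30 − 5 = 25 → September 25, 2050.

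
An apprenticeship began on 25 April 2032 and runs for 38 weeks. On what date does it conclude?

Counting forward 38 weeks = 266 days from April 25, 2032.
April has 30 days, so 30 − 25 = 5 days remain after April 25, 2032; 266 − 5 = 261 left.
May 2032 has 31 days: 261 − 31 = 230 left.
June 2032 has 30 days: 230 − 30 = 200 left.
July 2032 has 31 days: 200 − 31 = 169 left.
August 2032 has 31 days: 169 − 31 = 138 left.
September 2032 has 30 days: 138 − 30 = 108 left.
October 2032 has 31 days: 108 − 31 = 77 left.
November 2032 has 30 days: 77 − 30 = 47 left.
December 2032 has 31 days: 47 − 31 = 16 left.
16 days into January 2033 → January 16, 2033.

January 16, 2033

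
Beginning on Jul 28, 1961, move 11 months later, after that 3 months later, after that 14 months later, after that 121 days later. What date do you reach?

Counting forward 11 months from July 28, 1961:
month 7 + 11 = 18, which is month 6 of year 1962 → June 1962.
Day 28 is valid in June, giving June 28, 1962.
Adding 3 months from June 28, 1962:
month 6 + 3 = 9 → September 1962.
Day 28 is valid in September, giving September 28, 1962.
Counting forward 14 months from September 28, 1962:
month 9 + 14 = 23, which is month 11 of year 1963 → November 1963.
Day 28 is valid in November, giving November 28, 1963.
Counting forward 121 days from November 28, 1963:
November has 30 days, so 30 − 28 = 2 days remain after November 28, 1963; 121 − 2 = 119 left.
December 1963 has 31 days: 119 − 31 = 88 left.
January 1964 has 31 days: 88 − 31 = 57 left.
February 1964 has 29 days (1964 is a leap year): 57 − 29 = 28 left.
28 days into March 1964 → March 28, 1964.

March 28, 1964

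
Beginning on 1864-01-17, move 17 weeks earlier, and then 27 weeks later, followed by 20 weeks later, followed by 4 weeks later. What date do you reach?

Counting back 17 weeks (= 119 days) from January 17, 1864:
Going back 17 days from January 17, 1864 reaches the end of the previous month; 119 − 17 = 102 left.
December 1863 has 31 days: 102 − 31 = 71 left.
November 1863 has 30 days: 71 − 30 = 41 left.
October 1863 has 31 days: 41 − 31 = 10 left.
September 1863 has 30 days; 30 − 10 = 20 → September 20, 1863.
Counting forward 27 weeks (= 189 days) from September 20, 1863:
September has 30 days, so 30 − 20 = 10 days remain after September 20, 1863; 189 − 10 = 179 left.
October 1863 has 31 days: 179 − 31 = 148 left.
November 1863 has 30 days: 148 − 30 = 118 left.
December 1863 has 31 days: 118 − 31 = 87 left.
January 1864 has 31 days: 87 − 31 = 56 left.
February 1864 has 29 days (1864 is a leap year): 56 − 29 = 27 left.
27 days into March 1864 → March 27, 1864.
Adding 20 weeks (= 140 days) from March 27, 1864:
March has 31 days, so 31 − 27 = 4 days remain after March 27, 1864; 140 − 4 = 136 left.
April 1864 has 30 days: 136 − 30 = 106 left.
May 1864 has 31 days: 106 − 31 = 75 left.
June 1864 has 30 days: 75 − 30 = 45 left.
July 1864 has 31 days: 45 − 31 = 14 left.
14 days into August 1864 → August 14, 1864.
Adding 4 weeks (= 28 days) from August 14, 1864:
August has 31 days, so 31 − 14 = 17 days remain after August 14, 1864; 28 − 17 = 11 left.
11 days into September 1864 → September 11, 1864.

September 11, 1864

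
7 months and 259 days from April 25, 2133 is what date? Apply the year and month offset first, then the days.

Counting forward 7 months and 259 days from April 25, 2133: first the month/year part, then the days.
month 4 + 7 = 11 → November 2133.
Day 25 is valid in November, giving November 25, 2133.
Now add 259 days from November 25, 2133.
November has 30 days, so 30 − 25 = 5 days remain after November 25, 2133; 259 − 5 = 254 left.
December 2133 has 31 days: 254 − 31 = 223 left.
January 2134 has 31 days: 223 − 31 = 192 left.
February 2134 has 28 days (2134 is not a leap year): 192 − 28 = 164 left.
March 2134 has 31 days: 164 − 31 = 133 left.
April 2134 has 30 days: 133 − 30 = 103 left.
May 2134 has 31 days: 103 − 31 = 72 left.
June 2134 has 30 days: 72 − 30 = 42 left.
July 2134 has 31 days: 42 − 31 = 11 left.
11 days into August 2134 → August 11, 2134.

August 11, 2134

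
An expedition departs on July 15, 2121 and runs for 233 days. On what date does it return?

Counting forward 233 days from July 15, 2121.
July has 31 days, so 31 − 15 = 16 days remain after July 15, 2121; 233 − 16 = 217 left.
August 2121 has 31 days: 217 − 31 = 186 left.
September 2121 has 30 days: 186 − 30 = 156 left.
October 2121 has 31 days: 156 − 31 = 125 left.
November 2121 has 30 days: 125 − 30 = 95 left.
December 2121 has 31 days: 95 − 31 = 64 left.
January 2122 has 31 days: 64 − 31 = 33 left.
February 2122 has 28 days (2122 is not a leap year): 33 − 28 = 5 left.
5 days into March 2122 → March 5, 2122.

March 5, 2122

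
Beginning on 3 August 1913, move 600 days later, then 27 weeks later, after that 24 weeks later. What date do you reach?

Adding 600 days from August 3, 1913:
August has 31 days, so 31 − 3 = 28 days remain after August 3, 1913; 600 − 28 = 572 left.
September 1913 has 30 days: 572 − 30 = 542 left.
October 1913 has 31 days: 542 − 31 = 511 left.
November 1913 has 30 days: 511 − 30 = 481 left.
December 1913 has 31 days: 481 − 31 = 450 left.
January 1914 has 31 days: 450 − 31 = 419 left.
February 1914 has 28 days (1914 is not a leap year): 419 − 28 = 391 left.
March 1914 has 31 days: 391 − 31 = 360 left.
April 1914 has 30 days: 360 − 30 = 330 left.
May 1914 has 31 days: 330 − 31 = 299 left.
June 1914 has 30 days: 299 − 30 = 269 left.
July 1914 has 31 days: 269 − 31 = 238 left.
August 1914 has 31 days: 238 − 31 = 207 left.
September 1914 has 30 days: 207 − 30 = 177 left.
October 1914 has 31 days: 177 − 31 = 146 left.
November 1914 has 30 days: 146 − 30 = 116 left.
December 1914 has 31 days: 116 − 31 = 85 left.
January 1915 has 31 days: 85 − 31 = 54 left.
February 1915 has 28 days (1915 is not a leap year): 54 − 28 = 26 left.
26 days into March 1915 → March 26, 1915.
Counting forward 27 weeks (= 189 days) from March 26, 1915:
March has 31 days, so 31 − 26 = 5 days remain after March 26, 1915; 189 − 5 = 184 left.
April 1915 has 30 days: 184 − 30 = 154 left.
May 1915 has 31 days: 154 − 31 = 123 left.
June 1915 has 30 days: 123 − 30 = 93 left.
July 1915 has 31 days: 93 − 31 = 62 left.
August 1915 has 31 days: 62 − 31 = 31 left.
September 1915 has 30 days: 31 − 30 = 1 left.
1 day into October 1915 → October 1, 1915.
Adding 24 weeks (= 168 days) from October 1, 1915:
October has 31 days, so 31 − 1 = 30 days remain after October 1, 1915; 168 − 30 = 138 left.
November 1915 has 30 days: 138 − 30 = 108 left.
December 1915 has 31 days: 108 − 31 = 77 left.
January 1916 has 31 days: 77 − 31 = 46 left.
February 1916 has 29 days (1916 is a leap year): 46 − 29 = 17 left.
17 days into March 1916 → March 17, 1916.

March 17, 1916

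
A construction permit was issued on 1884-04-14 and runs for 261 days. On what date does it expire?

December 31, 1884

Advancing 261 days from April 14, 1884.
April has 30 days, so 30 − 14 = 16 days remain after April 14, 1884; 261 − 16 = 245 left.
May 1884 has 31 days: 245 − 31 = 214 left.
June 1884 has 30 days: 214 − 30 = 184 left.
July 1884 has 31 days: 184 − 31 = 153 left.
August 1884 has 31 days: 153 − 31 = 122 left.
September 1884 has 30 days: 122 − 30 = 92 left.
October 1884 has 31 days: 92 − 31 = 61 left.
November 1884 has 30 days: 61 − 30 = 31 left.
31 days into December 1884 → December 31, 1884.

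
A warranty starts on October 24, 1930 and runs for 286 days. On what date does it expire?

August 6, 1931

Counting forward 286 days from October 24, 1930.
October has 31 days, so 31 − 24 = 7 days remain after October 24, 1930; 286 − 7 = 279 left.
November 1930 has 30 days: 279 − 30 = 249 left.
December 1930 has 31 days: 249 − 31 = 218 left.
January 1931 has 31 days: 218 − 31 = 187 left.
February 1931 has 28 days (1931 is not a leap year): 187 − 28 = 159 left.
March 1931 has 31 days: 159 − 31 = 128 left.
April 1931 has 30 days: 128 − 30 = 98 left.
May 1931 has 31 days: 98 − 31 = 67 left.
June 1931 has 30 days: 67 − 30 = 37 left.
July 1931 has 31 days: 37 − 31 = 6 left.
6 days into August 1931 → August 6, 1931.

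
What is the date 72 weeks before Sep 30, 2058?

Subtracting 72 weeks = 504 days from September 30, 2058.
Going back 30 days from September 30, 2058 reaches the end of the previous month; 504 − 30 = 474 left.
August 2058 has 31 days: 474 − 31 = 443 left.
July 2058 has 31 days: 443 − 31 = 412 left.
June 2058 has 30 days: 412 − 30 = 382 left.
May 2058 has 31 days: 382 − 31 = 351 left.
April 2058 has 30 days: 351 − 30 = 321 left.
March 2058 has 31 days: 321 − 31 = 290 left.
February 2058 has 28 days (2058 is not a leap year): 290 − 28 = 262 left.
January 2058 has 31 days: 262 − 31 = 231 left.
December 2057 has 31 days: 231 − 31 = 200 left.
November 2057 has 30 days: 200 − 30 = 170 left.
October 2057 has 31 days: 170 − 31 = 139 left.
September 2057 has 30 days: 139 − 30 = 109 left.
August 2057 has 31 days: 109 − 31 = 78 left.
July 2057 has 31 days: 78 − 31 = 47 left.
June 2057 has 30 days: 47 − 30 = 17 left.
May 2057 has 31 days; 31 − 17 = 14 → May 14, 2057.

May 14, 2057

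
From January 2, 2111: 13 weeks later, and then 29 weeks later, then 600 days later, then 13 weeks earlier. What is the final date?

Adding 13 weeks (= 91 days) from January 2, 2111:
January has 31 days, so 31 − 2 = 29 days remain after January 2, 2111; 91 − 29 = 62 left.
February 2111 has 28 days (2111 is not a leap year): 62 − 28 = 34 left.
March 2111 has 31 days: 34 − 31 = 3 left.
3 days into April 2111 → April 3, 2111.
Counting forward 29 weeks (= 203 days) from April 3, 2111:
April has 30 days, so 30 − 3 = 27 days remain after April 3, 2111; 203 − 27 = 176 left.
May 2111 has 31 days: 176 − 31 = 145 left.
June 2111 has 30 days: 145 − 30 = 115 left.
July 2111 has 31 days: 115 − 31 = 84 left.
August 2111 has 31 days: 84 − 31 = 53 left.
September 2111 has 30 days: 53 − 30 = 23 left.
23 days into October 2111 → October 23, 2111.
Adding 600 days from October 23, 2111:
October has 31 days, so 31 − 23 = 8 days remain after October 23, 2111; 600 − 8 = 592 left.
November 2111 has 30 days: 592 − 30 = 562 left.
December 2111 has 31 days: 562 − 31 = 531 left.
January 2112 has 31 days: 531 − 31 = 500 left.
February 2112 has 29 days (2112 is a leap year): 500 − 29 = 471 left.
March 2112 has 31 days: 471 − 31 = 440 left.
April 2112 has 30 days: 440 − 30 = 410 left.
May 2112 has 31 days: 410 − 31 = 379 left.
June 2112 has 30 days: 379 − 30 = 349 left.
July 2112 has 31 days: 349 − 31 = 318 left.
August 2112 has 31 days: 318 − 31 = 287 left.
September 2112 has 30 days: 287 − 30 = 257 left.
October 2112 has 31 days: 257 − 31 = 226 left.
November 2112 has 30 days: 226 − 30 = 196 left.
December 2112 has 31 days: 196 − 31 = 165 left.
January 2113 has 31 days: 165 − 31 = 134 left.
February 2113 has 28 days (2113 is not a leap year): 134 − 28 = 106 left.
March 2113 has 31 days: 106 − 31 = 75 left.
April 2113 has 30 days: 75 − 30 = 45 left.
May 2113 has 31 days: 45 − 31 = 14 left.
14 days into June 2113 → June 14, 2113.
Counting back 13 weeks (= 91 days) from June 14, 2113:
Going back 14 days from June 14, 2113 reaches the end of the previous month; 91 − 14 = 77 left.
May 2113 has 31 days: 77 − 31 = 46 left.
April 2113 has 30 days: 46 − 30 = 16 left.
March 2113 has 31 days; 31 − 16 = 15 → March 15, 2113.

March 15, 2113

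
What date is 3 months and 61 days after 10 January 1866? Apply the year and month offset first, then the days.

June 10, 1866

Adding 3 months and 61 days from January 10, 1866: first the month/year part, then the days.
month 1 + 3 = 4 → April 1866.
Day 10 is valid in April, giving April 10, 1866.
Now add 61 days from April 10, 1866.
April has 30 days, so 30 − 10 = 20 days remain after April 10, 1866; 61 − 20 = 41 left.
May 1866 has 31 days: 41 − 31 = 10 left.
10 days into June 1866 → June 10, 1866.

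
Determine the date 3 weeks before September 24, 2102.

Subtracting 3 weeks = 21 days from September 24, 2102.
24 − 21 = 3, still in September 2102.

September 3, 2102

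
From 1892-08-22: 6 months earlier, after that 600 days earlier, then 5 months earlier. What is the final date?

Subtracting 6 months from August 22, 1892:
month 8 − 6 = 2 → February 1892.
Day 22 is valid in February, giving February 22, 1892.
Going back 600 days from February 22, 1892:
Going back 22 days from February 22, 1892 reaches the end of the previous month; 600 − 22 = 578 left.
January 1892 has 31 days: 578 − 31 = 547 left.
December 1891 has 31 days: 547 − 31 = 516 left.
November 1891 has 30 days: 516 − 30 = 486 left.
October 1891 has 31 days: 486 − 31 = 455 left.
September 1891 has 30 days: 455 − 30 = 425 left.
August 1891 has 31 days: 425 − 31 = 394 left.
July 1891 has 31 days: 394 − 31 = 363 left.
June 1891 has 30 days: 363 − 30 = 333 left.
May 1891 has 31 days: 333 − 31 = 302 left.
April 1891 has 30 days: 302 − 30 = 272 left.
March 1891 has 31 days: 272 − 31 = 241 left.
February 1891 has 28 days (1891 is not a leap year): 241 − 28 = 213 left.
January 1891 has 31 days: 213 − 31 = 182 left.
December 1890 has 31 days: 182 − 31 = 151 left.
November 1890 has 30 days: 151 − 30 = 121 left.
October 1890 has 31 days: 121 − 31 = 90 left.
September 1890 has 30 days: 90 − 30 = 60 left.
August 1890 has 31 days: 60 − 31 = 29 left.
July 1890 has 31 days; 31 − 29 = 2 → July 2, 1890.
Counting back 5 months from July 2, 1890:
month 7 − 5 = 2 → February 1890.
Day 2 is valid in February, giving February 2, 1890.

February 2, 1890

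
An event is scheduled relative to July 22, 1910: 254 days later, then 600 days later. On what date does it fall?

November 22, 1912

Counting forward 254 days from July 22, 1910:
July has 31 days, so 31 − 22 = 9 days remain after July 22, 1910; 254 − 9 = 245 left.
August 1910 has 31 days: 245 − 31 = 214 left.
September 1910 has 30 days: 214 − 30 = 184 left.
October 1910 has 31 days: 184 − 31 = 153 left.
November 1910 has 30 days: 153 − 30 = 123 left.
December 1910 has 31 days: 123 − 31 = 92 left.
January 1911 has 31 days: 92 − 31 = 61 left.
February 1911 has 28 days (1911 is not a leap year): 61 − 28 = 33 left.
March 1911 has 31 days: 33 − 31 = 2 left.
2 days into April 1911 → April 2, 1911.
Adding 600 days from April 2, 1911:
April has 30 days, so 30 − 2 = 28 days remain after April 2, 1911; 600 − 28 = 572 left.
May 1911 has 31 days: 572 − 31 = 541 left.
June 1911 has 30 days: 541 − 30 = 511 left.
July 1911 has 31 days: 511 − 31 = 480 left.
August 1911 has 31 days: 480 − 31 = 449 left.
September 1911 has 30 days: 449 − 30 = 419 left.
October 1911 has 31 days: 419 − 31 = 388 left.
November 1911 has 30 days: 388 − 30 = 358 left.
December 1911 has 31 days: 358 − 31 = 327 left.
January 1912 has 31 days: 327 − 31 = 296 left.
February 1912 has 29 days (1912 is a leap year): 296 − 29 = 267 left.
March 1912 has 31 days: 267 − 31 = 236 left.
April 1912 has 30 days: 236 − 30 = 206 left.
May 1912 has 31 days: 206 − 31 = 175 left.
June 1912 has 30 days: 175 − 30 = 145 left.
July 1912 has 31 days: 145 − 31 = 114 left.
August 1912 has 31 days: 114 − 31 = 83 left.
September 1912 has 30 days: 83 − 30 = 53 left.
October 1912 has 31 days: 53 − 31 = 22 left.
22 days into November 1912 → November 22, 1912.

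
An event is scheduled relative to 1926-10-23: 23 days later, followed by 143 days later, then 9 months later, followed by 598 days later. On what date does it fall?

Advancing 23 days from October 23, 1926:
October has 31 days, so 31 − 23 = 8 days remain after October 23, 1926; 23 − 8 = 15 left.
15 days into November 1926 → November 15, 1926.
Counting forward 143 days from November 15, 1926:
November has 30 days, so 30 − 15 = 15 days remain after November 15, 1926; 143 − 15 = 128 left.
December 1926 has 31 days: 128 − 31 = 97 left.
January 1927 has 31 days: 97 − 31 = 66 left.
February 1927 has 28 days (1927 is not a leap year): 66 − 28 = 38 left.
March 1927 has 31 days: 38 − 31 = 7 left.
7 days into April 1927 → April 7, 1927.
Adding 9 months from April 7, 1927:
month 4 + 9 = 13, which is month 1 of year 1928 → January 1928.
Day 7 is valid in January, giving January 7, 1928.
Advancing 598 days from January 7, 1928:
January has 31 days, so 31 − 7 = 24 days remain after January 7, 1928; 598 − 24 = 574 left.
February 1928 has 29 days (1928 is a leap year): 574 − 29 = 545 left.
March 1928 has 31 days: 545 − 31 = 514 left.
April 1928 has 30 days: 514 − 30 = 484 left.
May 1928 has 31 days: 484 − 31 = 453 left.
June 1928 has 30 days: 453 − 30 = 423 left.
July 1928 has 31 days: 423 − 31 = 392 left.
August 1928 has 31 days: 392 − 31 = 361 left.
September 1928 has 30 days: 361 − 30 = 331 left.
October 1928 has 31 days: 331 − 31 = 300 left.
November 1928 has 30 days: 300 − 30 = 270 left.
December 1928 has 31 days: 270 − 31 = 239 left.
January 1929 has 31 days: 239 − 31 = 208 left.
February 1929 has 28 days (1929 is not a leap year): 208 − 28 = 180 left.
March 1929 has 31 days: 180 − 31 = 149 left.
April 1929 has 30 days: 149 − 30 = 119 left.
May 1929 has 31 days: 119 − 31 = 88 left.
June 1929 has 30 days: 88 − 30 = 58 left.
July 1929 has 31 days: 58 − 31 = 27 left.
27 days into August 1929 → August 27, 1929.

August 27, 1929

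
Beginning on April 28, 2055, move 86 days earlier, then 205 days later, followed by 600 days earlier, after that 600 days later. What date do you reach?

August 25, 2055

Subtracting 86 days from April 28, 2055:
Going back 28 days from April 28, 2055 reaches the end of the previous month; 86 − 28 = 58 left.
March 2055 has 31 days: 58 − 31 = 27 left.
February 2055 has 28 days; 28 − 27 = 1 → February 1, 2055.
Adding 205 days from February 1, 2055:
February has 28 days, so 28 − 1 = 27 days remain after February 1, 2055; 205 − 27 = 178 left.
March 2055 has 31 days: 178 − 31 = 147 left.
April 2055 has 30 days: 147 − 30 = 117 left.
May 2055 has 31 days: 117 − 31 = 86 left.
June 2055 has 30 days: 86 − 30 = 56 left.
July 2055 has 31 days: 56 − 31 = 25 left.
25 days into August 2055 → August 25, 2055.
Counting back 600 days from August 25, 2055:
Going back 25 days from August 25, 2055 reaches the end of the previous month; 600 − 25 = 575 left.
July 2055 has 31 days: 575 − 31 = 544 left.
June 2055 has 30 days: 544 − 30 = 514 left.
May 2055 has 31 days: 514 − 31 = 483 left.
April 2055 has 30 days: 483 − 30 = 453 left.
March 2055 has 31 days: 453 − 31 = 422 left.
February 2055 has 28 days (2055 is not a leap year): 422 − 28 = 394 left.
January 2055 has 31 days: 394 − 31 = 363 left.
December 2054 has 31 days: 363 − 31 = 332 left.
November 2054 has 30 days: 332 − 30 = 302 left.
October 2054 has 31 days: 302 − 31 = 271 left.
September 2054 has 30 days: 271 − 30 = 241 left.
August 2054 has 31 days: 241 − 31 = 210 left.
July 2054 has 31 days: 210 − 31 = 179 left.
June 2054 has 30 days: 179 − 30 = 149 left.
May 2054 has 31 days: 149 − 31 = 118 left.
April 2054 has 30 days: 118 − 30 = 88 left.
March 2054 has 31 days: 88 − 31 = 57 left.
February 2054 has 28 days (2054 is not a leap year): 57 − 28 = 29 left.
January 2054 has 31 days; 31 − 29 = 2 → January 2, 2054.
Counting forward 600 days from January 2, 2054:
January has 31 days, so 31 − 2 = 29 days remain after January 2, 2054; 600 − 29 = 571 left.
February 2054 has 28 days (2054 is not a leap year): 571 − 28 = 543 left.
March 2054 has 31 days: 543 − 31 = 512 left.
April 2054 has 30 days: 512 − 30 = 482 left.
May 2054 has 31 days: 482 − 31 = 451 left.
June 2054 has 30 days: 451 − 30 = 421 left.
July 2054 has 31 days: 421 − 31 = 390 left.
August 2054 has 31 days: 390 − 31 = 359 left.
September 2054 has 30 days: 359 − 30 = 329 left.
October 2054 has 31 days: 329 − 31 = 298 left.
November 2054 has 30 days: 298 − 30 = 268 left.
December 2054 has 31 days: 268 − 31 = 237 left.
January 2055 has 31 days: 237 − 31 = 206 left.
February 2055 has 28 days (2055 is not a leap year): 206 − 28 = 178 left.
March 2055 has 31 days: 178 − 31 = 147 left.
April 2055 has 30 days: 147 − 30 = 117 left.
May 2055 has 31 days: 117 − 31 = 86 left.
June 2055 has 30 days: 86 − 30 = 56 left.
July 2055 has 31 days: 56 − 31 = 25 left.
25 days into August 2055 → August 25, 2055.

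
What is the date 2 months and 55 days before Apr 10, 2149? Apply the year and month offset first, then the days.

December 17, 2148

Counting back 2 months and 55 days from April 10, 2149: first the month/year part, then the days.
month 4 − 2 = 2 → February 2149.
Day 10 is valid in February, giving February 10, 2149.
Now subtract 55 days from February 10, 2149.
Going back 10 days from February 10, 2149 reaches the end of the previous month; 55 − 10 = 45 left.
January 2149 has 31 days: 45 − 31 = 14 left.
December 2148 has 31 days; 31 − 14 = 17 → December 17, 2148.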